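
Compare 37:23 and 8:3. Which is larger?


37/23 = 1.6087
8/3 = 2.6667
1.6087 < 2.6667, so 37:23 is less
= 8:3

8:3


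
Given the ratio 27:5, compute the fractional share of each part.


Total parts = 27 + 5 = 32
First part: 27/32 = 27/32
Second part: 5/32 = 5/32
= 27/32 and 5/32

27/32 and 5/32


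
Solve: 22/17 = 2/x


Cross multiply: 22 × x = 17 × 2
22x = 34
x = 34 / 22
= 1.55

1.55


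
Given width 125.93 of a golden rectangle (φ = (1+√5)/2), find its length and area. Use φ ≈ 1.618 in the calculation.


φ = (1 + √5) / 2 ≈ 1.618
Length = width × φ = 125.93 × 1.618 = 203.75474
≈ 203.75
Area = width × length = 125.93 × 203.75474 = 25658.8344082 ≈ 25658.83
= Length: 203.75, Area: 25658.83

Length: 203.75, Area: 25658.83


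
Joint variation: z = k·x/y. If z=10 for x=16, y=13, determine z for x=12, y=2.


z = k·x/y
Solve for k using the known point: k = z·y/x = 10×13/16 = 130/16 = 8.1250
Now evaluate at x=12, y=2:
z = k × 12 / 2 = (130 × 12) / (16 × 2) = 1560/32
= 48.7500

48.7500


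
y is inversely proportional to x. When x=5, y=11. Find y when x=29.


Inverse proportion: x × y = constant
k = 5 × 11 = 55
y₂ = k / 29 = 55 / 29
= 1.90

1.90


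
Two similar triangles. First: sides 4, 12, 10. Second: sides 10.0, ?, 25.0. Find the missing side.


Scale factor = 10.0/4 = 2.5
Missing side = 12 × 2.5
= 30.0

30.0


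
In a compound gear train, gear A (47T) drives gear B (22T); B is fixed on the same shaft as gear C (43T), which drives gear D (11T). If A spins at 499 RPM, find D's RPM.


Stage 1: RPM_B = RPM_A × t_A/t_B = 499 × 47/22 = 23453/22 ≈ 1066.05
B and C share a shaft → RPM_C = RPM_B
Stage 2: RPM_D = RPM_C × t_C/t_D = RPM_A × (t_A×t_C)/(t_B×t_D)
Overall ratio = (47×43)/(22×11) = 2021/242
RPM_D = 499 × 2021/242 = 1008479/242
≈ 4167.27 RPM

4167.27 RPM


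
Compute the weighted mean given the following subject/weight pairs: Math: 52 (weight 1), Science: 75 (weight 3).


Numerator = 52×1 + 75×3
= 52 + 225
= 277
Total weight = 4
Weighted avg = 277/4
= 69.25

69.25


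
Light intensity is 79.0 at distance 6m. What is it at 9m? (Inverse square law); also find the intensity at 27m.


I₁d₁² = I₂d₂²
I at 9m = 79.0 × (6/9)² = 79.0 × 36/81 = 2844/81 ≈ 35.1111
I at 27m = 79.0 × (6/27)² = 79.0 × 36/729 = 2844/729 ≈ 3.9012
= 35.1111 and 3.9012

35.1111 and 3.9012


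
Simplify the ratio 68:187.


GCD(68, 187) = 17
68/17 : 187/17
= 4:11

4:11


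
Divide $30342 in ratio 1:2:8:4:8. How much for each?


Total parts = 1 + 2 + 8 + 4 + 8 = 23
Part 1: 30342 × 1/23 = 1319.22
Part 2: 30342 × 2/23 = 2638.43
Part 3: 30342 × 8/23 = 10553.74
Part 4: 30342 × 4/23 = 5276.87
Part 5: 30342 × 8/23 = 10553.74
= Part 1: $1319.22, Part 2: $2638.43, Part 3: $10553.74, Part 4: $5276.87, Part 5: $10553.74

Part 1: $1319.22, Part 2: $2638.43, Part 3: $10553.74, Part 4: $5276.87, Part 5: $10553.74


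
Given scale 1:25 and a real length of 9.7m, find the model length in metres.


Model size = real / scale
= 9.7 / 25
= 0.3880 m

0.3880 m


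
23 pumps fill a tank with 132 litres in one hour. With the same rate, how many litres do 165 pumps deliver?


Direct proportion: y/x = constant
k = 132/23 ≈ 5.7391
y₂ = k × 165 = 132 × 165 / 23 = 21780/23
≈ 946.96

946.96


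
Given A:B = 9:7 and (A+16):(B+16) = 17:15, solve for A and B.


Let A = 9k, B = 7k.
(9k + 16) / (7k + 16) = 17/15
Cross-multiply: 15(9k + 16) = 17(7k + 16)
135k + 240 = 119k + 272
135k - 119k = 272 - 240
16k = 32
k = 32/16 = 2
A = 9×2 = 18, B = 7×2 = 14
= A = 18, B = 14

A = 18, B = 14


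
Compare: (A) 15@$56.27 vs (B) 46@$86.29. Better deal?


Deal A: $56.27/15 = $3.7513/unit
Deal B: $86.29/46 = $1.8759/unit
B is cheaper per unit
= Deal B

Deal B


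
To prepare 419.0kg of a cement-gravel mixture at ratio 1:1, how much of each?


Total parts = 1 + 1 = 2
cement: 419.0 × 1/2 = 209.5kg
gravel: 419.0 × 1/2 = 209.5kg
= 209.5kg and 209.5kg

209.5kg and 209.5kg


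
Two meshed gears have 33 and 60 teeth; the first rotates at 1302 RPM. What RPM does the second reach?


Gear ratio = 33:60 = 11:20
RPM_B = RPM_A × (teeth_A / teeth_B)
= 1302 × (33/60)
= 716.1 RPM

716.1 RPM


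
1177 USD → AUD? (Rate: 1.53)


Amount × rate = 1177 × 1.53
= 1800.81 AUD

1800.81 AUD


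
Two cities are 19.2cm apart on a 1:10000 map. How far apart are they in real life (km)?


Real distance = map distance × scale
= 19.2cm × 10000
= 192000 cm = 1920.0 m
= 1.920 km

1.920 km


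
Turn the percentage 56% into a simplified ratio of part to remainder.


56% means 56 parts out of 100; remainder = 44
Part : remainder = 56:44
GCD = 4
= 14:11

14:11


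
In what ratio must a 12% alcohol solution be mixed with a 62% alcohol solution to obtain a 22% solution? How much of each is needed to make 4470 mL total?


Let x parts of 12% mix with y parts of 62%.
12x + 62y = 22(x + y)
12x + 62y = 22x + 22y
x(12 - 22) = y(22 - 62)
x/y = (62 - 22)/(22 - 12) = 40/10
Simplify: 4:1
Total parts = 5; one part = 4470/5 = 894.00 mL
12% solution: 4×894.00 = 3576.00 mL
62% solution: 1×894.00 = 894.00 mL
= ratio 4:1; 3576.00 mL and 894.00 mL

ratio 4:1; 3576.00 mL and 894.00 mL


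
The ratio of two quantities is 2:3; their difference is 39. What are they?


Let A = 2k, B = 3k.
3k - 2k = 39
1k = 39 → k = 39/1 = 39
A = 2×39 = 78, B = 3×39 = 117
= A = 78, B = 117

A = 78, B = 117


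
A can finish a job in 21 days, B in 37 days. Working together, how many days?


Rate of A = 1/21 per day
Rate of B = 1/37 per day
Combined rate = 1/21 + 1/37 = 58/777 ≈ 0.0746 per day
Days = 1 / combined rate = 777/58
≈ 13.40 days

13.40 days


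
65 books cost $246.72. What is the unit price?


Unit rate = total / quantity
= 246.72 / 65
= $3.80 per unit

$3.80 per unit


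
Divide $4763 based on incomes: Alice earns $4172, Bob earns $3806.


Total income = 4172 + 3806 = $7978
Alice: $4763 × 4172/7978 = $2490.75
Bob: $4763 × 3806/7978 = $2272.25
= Alice: $2490.75, Bob: $2272.25

Alice: $2490.75, Bob: $2272.25


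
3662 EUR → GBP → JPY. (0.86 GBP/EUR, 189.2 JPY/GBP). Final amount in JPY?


Step 1: 3662 EUR × 0.86 = 3149.32 GBP
Step 2: 3149.32 GBP × 189.2 = 595851.34 JPY
Implied rate EUR→JPY = 0.86 × 189.2 = 162.7120
= 595851.34 JPY

595851.34 JPY


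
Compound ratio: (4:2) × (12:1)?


Compound ratio = (4×12) : (2×1)
= 48:2
GCD = 2
= 24:1

24:1


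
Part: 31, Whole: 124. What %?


Percentage = (part / whole) × 100
= (31 / 124) × 100
= 25.00%

25.00%


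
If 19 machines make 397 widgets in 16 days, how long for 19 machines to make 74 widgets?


Days ∝ work / workers, so d₂ = d₁ × (m₁/m₂) × (w₂/w₁)
Workers factor (inverse): 19/19 = 1.0000
Work factor (direct): 74/397 ≈ 0.1864
d₂ = 16 × 19/19 × 74/397 = (16 × 19 × 74) / (19 × 397) = 22496/7543
≈ 2.98 days

2.98 days


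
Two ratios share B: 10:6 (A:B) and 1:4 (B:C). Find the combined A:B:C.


Match B: multiply A:B by 1 → 10:6
Multiply B:C by 6 → 6:24
Combined: 10:6:24
GCD = 2
= 5:3:12

5:3:12


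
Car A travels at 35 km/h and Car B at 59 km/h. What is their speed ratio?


Ratio = 35:59
GCD = 1
Simplified = 35:59
Time ratio (same distance) = 59:35
Speed ratio = 35:59

35:59


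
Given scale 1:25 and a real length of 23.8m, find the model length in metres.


Model size = real / scale
= 23.8 / 25
= 0.9520 m

0.9520 m


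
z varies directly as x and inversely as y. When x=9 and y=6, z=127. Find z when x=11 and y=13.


z = k·x/y
Solve for k using the known point: k = z·y/x = 127×6/9 = 762/9 ≈ 84.6667
Now evaluate at x=11, y=13:
z = k × 11 / 13 = (762 × 11) / (9 × 13) = 8382/117
≈ 71.6410

71.6410


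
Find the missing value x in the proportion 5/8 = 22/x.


Cross multiply: 5 × x = 8 × 22
5x = 176
x = 176 / 5
= 35.20

35.20


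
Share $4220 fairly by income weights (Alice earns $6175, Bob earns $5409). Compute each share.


Total income = 6175 + 5409 = $11584
Alice: $4220 × 6175/11584 = $2249.53
Bob: $4220 × 5409/11584 = $1970.47
= Alice: $2249.53, Bob: $1970.47

Alice: $2249.53, Bob: $1970.47


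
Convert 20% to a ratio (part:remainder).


20% means 20 parts out of 100; remainder = 80
Part : remainder = 20:80
GCD = 20
= 1:4

1:4


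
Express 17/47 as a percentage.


Percentage = (part / whole) × 100
= (17 / 47) × 100
≈ 36.17%

36.17%


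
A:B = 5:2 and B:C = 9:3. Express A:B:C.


Match B: multiply A:B by 9 → 45:18
Multiply B:C by 2 → 18:6
Combined: 45:18:6
GCD = 3
= 15:6:2

15:6:2


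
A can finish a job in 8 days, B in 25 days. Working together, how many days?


Rate of A = 1/8 per day
Rate of B = 1/25 per day
Combined rate = 1/8 + 1/25 = 33/200 = 0.1650 per day
Days = 1 / combined rate = 200/33
≈ 6.06 days

6.06 days


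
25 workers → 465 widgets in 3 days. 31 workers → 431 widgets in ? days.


Days ∝ work / workers, so d₂ = d₁ × (m₁/m₂) × (w₂/w₁)
Workers factor (inverse): 25/31 ≈ 0.8065
Work factor (direct): 431/465 ≈ 0.9269
d₂ = 3 × 25/31 × 431/465 = (3 × 25 × 431) / (31 × 465) = 32325/14415
≈ 2.24 days

2.24 days


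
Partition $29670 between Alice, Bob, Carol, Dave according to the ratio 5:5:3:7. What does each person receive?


Total parts = 5 + 5 + 3 + 7 = 20
Alice: 29670 × 5/20 = 7417.50
Bob: 29670 × 5/20 = 7417.50
Carol: 29670 × 3/20 = 4450.50
Dave: 29670 × 7/20 = 10384.50
= Alice: $7417.50, Bob: $7417.50, Carol: $4450.50, Dave: $10384.50

Alice: $7417.50, Bob: $7417.50, Carol: $4450.50, Dave: $10384.50


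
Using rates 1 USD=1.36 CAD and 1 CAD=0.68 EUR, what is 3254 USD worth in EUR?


Step 1: 3254 USD × 1.36 = 4425.44 CAD
Step 2: 4425.44 CAD × 0.68 = 3009.30 EUR
Implied rate USD→EUR = 1.36 × 0.68 = 0.9248
= 3009.30 EUR

3009.30 EUR


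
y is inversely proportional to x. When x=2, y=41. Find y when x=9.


Inverse proportion: x × y = constant
k = 2 × 41 = 82
y₂ = k / 9 = 82 / 9
= 9.11

9.11


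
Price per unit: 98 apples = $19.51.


Unit rate = total / quantity
= 19.51 / 98
= $0.20 per unit

$0.20 per unit


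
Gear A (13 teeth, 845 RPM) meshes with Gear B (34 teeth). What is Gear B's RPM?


Gear ratio = 13:34 = 13:34
RPM_B = RPM_A × (teeth_A / teeth_B)
= 845 × (13/34)
= 323.1 RPM

323.1 RPM


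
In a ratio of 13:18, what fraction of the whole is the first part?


Total parts = 13 + 18 = 31
First part: 13/31 = 13/31
= 13/31

13/31


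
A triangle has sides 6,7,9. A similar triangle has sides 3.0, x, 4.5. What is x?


Scale factor = 3.0/6 = 0.5
Missing side = 7 × 0.5
= 3.5

3.5


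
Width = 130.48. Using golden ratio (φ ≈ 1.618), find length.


φ = (1 + √5) / 2 ≈ 1.618
Length = width × φ = 130.48 × 1.618 = 211.11664
≈ 211.12

211.12


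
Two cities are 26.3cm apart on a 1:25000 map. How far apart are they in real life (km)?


Real distance = map distance × scale
= 26.3cm × 25000
= 657500 cm = 6575.0 m
= 6.575 km

6.575 km


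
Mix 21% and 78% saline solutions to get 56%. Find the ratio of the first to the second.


Let x parts of 21% mix with y parts of 78%.
21x + 78y = 56(x + y)
21x + 78y = 56x + 56y
x(21 - 56) = y(56 - 78)
x/y = (78 - 56)/(56 - 21) = 22/35
Simplify: 22:35
= 22:35

22:35


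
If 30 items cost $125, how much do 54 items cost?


Direct proportion: y/x = constant
k = 125/30 ≈ 4.1667
y₂ = k × 54 = 125 × 54 / 30 = 6750/30
= 225.00

225.00


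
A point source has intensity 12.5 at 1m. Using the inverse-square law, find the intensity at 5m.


I₁d₁² = I₂d₂²
I₂ = I₁ × (d₁/d₂)²
= 12.5 × (1/5)²
= 12.5 × 1/25
= 12.5/25
= 0.5000

0.5000


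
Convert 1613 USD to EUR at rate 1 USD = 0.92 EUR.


Amount × rate = 1613 × 0.92
= 1483.96 EUR

1483.96 EUR


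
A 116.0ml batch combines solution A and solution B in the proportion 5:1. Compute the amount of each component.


Total parts = 5 + 1 = 6
solution A: 116.0 × 5/6 = 96.7ml
solution B: 116.0 × 1/6 = 19.3ml
= 96.7ml and 19.3ml

96.7ml and 19.3ml


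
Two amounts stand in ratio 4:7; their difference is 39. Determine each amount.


Let A = 4k, B = 7k.
7k - 4k = 39
3k = 39 → k = 39/3 = 13
A = 4×13 = 52, B = 7×13 = 91
= A = 52, B = 91

A = 52, B = 91


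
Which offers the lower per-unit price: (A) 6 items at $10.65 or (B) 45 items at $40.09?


Deal A: $10.65/6 = $1.7750/unit
Deal B: $40.09/45 = $0.8909/unit
B is cheaper per unit
= Deal B

Deal B


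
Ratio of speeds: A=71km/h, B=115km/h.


Ratio = 71:115
GCD = 1
Simplified = 71:115
Time ratio (same distance) = 115:71
Speed ratio = 71:115

71:115


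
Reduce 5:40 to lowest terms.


GCD(5, 40) = 5
5/5 : 40/5
= 1:8

1:8


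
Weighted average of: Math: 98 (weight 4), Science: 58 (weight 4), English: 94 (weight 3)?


Numerator = 98×4 + 58×4 + 94×3
= 392 + 232 + 282
= 906
Total weight = 11
Weighted avg = 906/11
= 82.36

82.36


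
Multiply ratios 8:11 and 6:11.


Compound ratio = (8×6) : (11×11)
= 48:121
GCD = 1
= 48:121

48:121


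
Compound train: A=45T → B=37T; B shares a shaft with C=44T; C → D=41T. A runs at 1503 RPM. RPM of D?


Stage 1: RPM_B = RPM_A × t_A/t_B = 1503 × 45/37 = 67635/37 ≈ 1827.97
B and C share a shaft → RPM_C = RPM_B
Stage 2: RPM_D = RPM_C × t_C/t_D = RPM_A × (t_A×t_C)/(t_B×t_D)
Overall ratio = (45×44)/(37×41) = 1980/1517
RPM_D = 1503 × 1980/1517 = 2975940/1517
≈ 1961.73 RPM

1961.73 RPM


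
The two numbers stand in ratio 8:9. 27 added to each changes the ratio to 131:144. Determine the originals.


Let A = 8k, B = 9k.
(8k + 27) / (9k + 27) = 131/144
Cross-multiply: 144(8k + 27) = 131(9k + 27)
1152k + 3888 = 1179k + 3537
1152k - 1179k = 3537 - 3888
-27k = -351
k = -351/-27 = 13
A = 8×13 = 104, B = 9×13 = 117
= A = 104, B = 117

A = 104, B = 117


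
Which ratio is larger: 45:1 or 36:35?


45/1 = 45.0000
36/35 = 1.0286
45.0000 > 1.0286, so 45:1 is greater
= 45:1

45:1


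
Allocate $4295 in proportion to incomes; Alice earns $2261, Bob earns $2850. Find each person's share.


Total income = 2261 + 2850 = $5111
Alice: $4295 × 2261/5111 = $1900.02
Bob: $4295 × 2850/5111 = $2394.98
= Alice: $1900.02, Bob: $2394.98

Alice: $1900.02, Bob: $2394.98


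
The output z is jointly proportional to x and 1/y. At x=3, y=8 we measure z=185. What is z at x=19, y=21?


z = k·x/y
Solve for k using the known point: k = z·y/x = 185×8/3 = 1480/3 ≈ 493.3333
Now evaluate at x=19, y=21:
z = k × 19 / 21 = (1480 × 19) / (3 × 21) = 28120/63
≈ 446.3492

446.3492


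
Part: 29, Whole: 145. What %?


Percentage = (part / whole) × 100
= (29 / 145) × 100
= 20.00%

20.00%


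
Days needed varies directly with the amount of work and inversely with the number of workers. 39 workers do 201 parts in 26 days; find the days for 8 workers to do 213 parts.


Days ∝ work / workers, so d₂ = d₁ × (m₁/m₂) × (w₂/w₁)
Workers factor (inverse): 39/8 = 4.8750
Work factor (direct): 213/201 ≈ 1.0597
d₂ = 26 × 39/8 × 213/201 = (26 × 39 × 213) / (8 × 201) = 215982/1608
≈ 134.32 days

134.32 days


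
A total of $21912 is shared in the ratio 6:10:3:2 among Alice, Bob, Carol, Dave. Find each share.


Total parts = 6 + 10 + 3 + 2 = 21
Alice: 21912 × 6/21 = 6260.57
Bob: 21912 × 10/21 = 10434.29
Carol: 21912 × 3/21 = 3130.29
Dave: 21912 × 2/21 = 2086.86
= Alice: $6260.57, Bob: $10434.29, Carol: $3130.29, Dave: $2086.86

Alice: $6260.57, Bob: $10434.29, Carol: $3130.29, Dave: $2086.86


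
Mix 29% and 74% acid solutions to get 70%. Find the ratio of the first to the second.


Let x parts of 29% mix with y parts of 74%.
29x + 74y = 70(x + y)
29x + 74y = 70x + 70y
x(29 - 70) = y(70 - 74)
x/y = (74 - 70)/(70 - 29) = 4/41
Simplify: 4:41
= 4:41

4:41


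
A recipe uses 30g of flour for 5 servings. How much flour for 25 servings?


Direct proportion: y/x = constant
k = 30/5 = 6.0000
y₂ = k × 25 = 30 × 25 / 5 = 750/5
= 150.00

150.00


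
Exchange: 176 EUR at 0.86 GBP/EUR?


Amount × rate = 176 × 0.86
= 151.36 GBP

151.36 GBP


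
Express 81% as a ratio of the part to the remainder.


81% means 81 parts out of 100; remainder = 19
Part : remainder = 81:19
GCD = 1
= 81:19

81:19


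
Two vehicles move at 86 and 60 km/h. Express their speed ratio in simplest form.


Ratio = 86:60
GCD = 2
Simplified = 43:30
Time ratio (same distance) = 30:43
Speed ratio = 43:30

43:30


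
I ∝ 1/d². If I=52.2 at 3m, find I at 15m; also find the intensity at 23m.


I₁d₁² = I₂d₂²
I at 15m = 52.2 × (3/15)² = 52.2 × 9/225 = 469.8/225 = 2.0880
I at 23m = 52.2 × (3/23)² = 52.2 × 9/529 = 469.8/529 ≈ 0.8881
= 2.0880 and 0.8881

2.0880 and 0.8881


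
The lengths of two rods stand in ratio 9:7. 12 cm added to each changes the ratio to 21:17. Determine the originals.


Let A = 9k, B = 7k.
(9k + 12) / (7k + 12) = 21/17
Cross-multiply: 17(9k + 12) = 21(7k + 12)
153k + 204 = 147k + 252
153k - 147k = 252 - 204
6k = 48
k = 48/6 = 8
A = 9×8 = 72, B = 7×8 = 56
= A = 72, B = 56

A = 72, B = 56


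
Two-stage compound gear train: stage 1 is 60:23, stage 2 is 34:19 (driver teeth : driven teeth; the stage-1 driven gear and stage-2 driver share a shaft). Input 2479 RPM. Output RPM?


Stage 1: RPM_B = RPM_A × t_A/t_B = 2479 × 60/23 = 148740/23 ≈ 6466.96
B and C share a shaft → RPM_C = RPM_B
Stage 2: RPM_D = RPM_C × t_C/t_D = RPM_A × (t_A×t_C)/(t_B×t_D)
Overall ratio = (60×34)/(23×19) = 2040/437
RPM_D = 2479 × 2040/437 = 5057160/437
≈ 11572.45 RPM

11572.45 RPM


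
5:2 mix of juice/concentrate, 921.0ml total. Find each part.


Total parts = 5 + 2 = 7
juice: 921.0 × 5/7 = 657.9ml
concentrate: 921.0 × 2/7 = 263.1ml
= 657.9ml and 263.1ml

657.9ml and 263.1ml


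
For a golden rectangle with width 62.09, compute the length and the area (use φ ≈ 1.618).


φ = (1 + √5) / 2 ≈ 1.618
Length = width × φ = 62.09 × 1.618 = 100.46162
≈ 100.46
Area = width × length = 62.09 × 100.46162 = 6237.6619858 ≈ 6237.66
= Length: 100.46, Area: 6237.66

Length: 100.46, Area: 6237.66


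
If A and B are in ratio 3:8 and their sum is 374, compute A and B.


Let A = 3k, B = 8k.
3k + 8k = 374
11k = 374 → k = 374/11 = 34
A = 3×34 = 102, B = 8×34 = 272
= A = 102, B = 272

A = 102, B = 272


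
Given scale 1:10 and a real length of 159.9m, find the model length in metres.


Model size = real / scale
= 159.9 / 10
= 15.9900 m

15.9900 m


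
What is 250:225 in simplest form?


GCD(250, 225) = 25
250/25 : 225/25
= 10:9

10:9


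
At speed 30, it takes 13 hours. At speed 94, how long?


Inverse proportion: x × y = constant
k = 30 × 13 = 390
y₂ = k / 94 = 390 / 94
= 4.15

4.15


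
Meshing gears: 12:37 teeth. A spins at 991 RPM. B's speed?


Gear ratio = 12:37 = 12:37
RPM_B = RPM_A × (teeth_A / teeth_B)
= 991 × (12/37)
= 321.4 RPM

321.4 RPM


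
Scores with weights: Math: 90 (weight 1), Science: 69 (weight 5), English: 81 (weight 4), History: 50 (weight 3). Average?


Numerator = 90×1 + 69×5 + 81×4 + 50×3
= 90 + 345 + 324 + 150
= 909
Total weight = 13
Weighted avg = 909/13
= 69.92

69.92


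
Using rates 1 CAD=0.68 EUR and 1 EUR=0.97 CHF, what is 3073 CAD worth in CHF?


Step 1: 3073 CAD × 0.68 = 2089.64 EUR
Step 2: 2089.64 EUR × 0.97 = 2026.95 CHF
Implied rate CAD→CHF = 0.68 × 0.97 = 0.6596
= 2026.95 CHF

2026.95 CHF


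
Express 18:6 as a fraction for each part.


Total parts = 18 + 6 = 24
First part: 18/24 = 3/4
Second part: 6/24 = 1/4
= 3/4 and 1/4

3/4 and 1/4


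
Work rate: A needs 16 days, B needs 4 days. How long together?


Rate of A = 1/16 per day
Rate of B = 1/4 per day
Combined rate = 1/16 + 1/4 = 20/64 = 0.3125 per day
Days = 1 / combined rate = 64/20
= 3.20 days

3.20 days


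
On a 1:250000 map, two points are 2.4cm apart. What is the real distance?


Real distance = map distance × scale
= 2.4cm × 250000
= 600000 cm = 6000.0 m
= 6.000 km

6.000 km


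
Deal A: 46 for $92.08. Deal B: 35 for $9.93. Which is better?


Deal A: $92.08/46 = $2.0017/unit
Deal B: $9.93/35 = $0.2837/unit
B is cheaper per unit
= Deal B

Deal B


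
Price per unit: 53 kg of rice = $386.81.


Unit rate = total / quantity
= 386.81 / 53
= $7.30 per unit

$7.30 per unit


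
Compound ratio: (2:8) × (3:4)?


Compound ratio = (2×3) : (8×4)
= 6:32
GCD = 2
= 3:16

3:16


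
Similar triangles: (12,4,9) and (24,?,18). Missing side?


Scale factor = 24/12 = 2
Missing side = 4 × 2
= 8.0

8.0


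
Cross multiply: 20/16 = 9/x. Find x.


Cross multiply: 20 × x = 16 × 9
20x = 144
x = 144 / 20
= 7.20

7.20


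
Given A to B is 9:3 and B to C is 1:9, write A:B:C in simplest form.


Match B: multiply A:B by 1 → 9:3
Multiply B:C by 3 → 3:27
Combined: 9:3:27
GCD = 3
= 3:1:9

3:1:9


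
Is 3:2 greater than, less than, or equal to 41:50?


3/2 = 1.5000
41/50 = 0.8200
1.5000 > 0.8200, so 3:2 is greater
= greater than

greater than


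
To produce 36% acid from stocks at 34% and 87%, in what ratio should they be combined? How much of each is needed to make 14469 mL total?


Let x parts of 34% mix with y parts of 87%.
34x + 87y = 36(x + y)
34x + 87y = 36x + 36y
x(34 - 36) = y(36 - 87)
x/y = (87 - 36)/(36 - 34) = 51/2
Simplify: 51:2
Total parts = 53; one part = 14469/53 = 273.00 mL
34% solution: 51×273.00 = 13923.00 mL
87% solution: 2×273.00 = 546.00 mL
= ratio 51:2; 13923.00 mL and 546.00 mL

ratio 51:2; 13923.00 mL and 546.00 mL


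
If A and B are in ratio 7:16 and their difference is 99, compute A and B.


Let A = 7k, B = 16k.
16k - 7k = 99
9k = 99 → k = 99/9 = 11
A = 7×11 = 77, B = 16×11 = 176
= A = 77, B = 176

A = 77, B = 176


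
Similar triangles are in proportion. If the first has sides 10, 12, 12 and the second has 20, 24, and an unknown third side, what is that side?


Scale factor = 20/10 = 2
Missing side = 12 × 2
= 24.0

24.0


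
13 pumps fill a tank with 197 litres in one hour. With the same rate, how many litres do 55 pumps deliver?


Direct proportion: y/x = constant
k = 197/13 ≈ 15.1538
y₂ = k × 55 = 197 × 55 / 13 = 10835/13
≈ 833.46

833.46


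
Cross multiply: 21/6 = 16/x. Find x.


Cross multiply: 21 × x = 6 × 16
21x = 96
x = 96 / 21
= 4.57

4.57


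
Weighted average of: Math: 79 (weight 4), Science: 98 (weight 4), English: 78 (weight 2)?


Numerator = 79×4 + 98×4 + 78×2
= 316 + 392 + 156
= 864
Total weight = 10
Weighted avg = 864/10
= 86.40

86.40


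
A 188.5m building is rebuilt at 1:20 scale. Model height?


Model size = real / scale
= 188.5 / 20
= 9.4250 m

9.4250 m


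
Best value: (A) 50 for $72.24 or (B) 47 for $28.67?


Deal A: $72.24/50 = $1.4448/unit
Deal B: $28.67/47 = $0.6100/unit
B is cheaper per unit
= Deal B

Deal B


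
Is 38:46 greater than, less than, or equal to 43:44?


38/46 = 0.8261
43/44 = 0.9773
0.8261 < 0.9773, so 38:46 is less
= less than

less than


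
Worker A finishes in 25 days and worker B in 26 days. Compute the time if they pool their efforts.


Rate of A = 1/25 per day
Rate of B = 1/26 per day
Combined rate = 1/25 + 1/26 = 51/650 ≈ 0.0785 per day
Days = 1 / combined rate = 650/51
≈ 12.75 days

12.75 days


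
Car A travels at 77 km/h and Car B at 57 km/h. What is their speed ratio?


Ratio = 77:57
GCD = 1
Simplified = 77:57
Time ratio (same distance) = 57:77
Speed ratio = 77:57

77:57


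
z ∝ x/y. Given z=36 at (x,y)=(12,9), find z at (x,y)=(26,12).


z = k·x/y
Solve for k using the known point: k = z·y/x = 36×9/12 = 324/12 = 27.0000
Now evaluate at x=26, y=12:
z = k × 26 / 12 = (324 × 26) / (12 × 12) = 8424/144
= 58.5000

58.5000


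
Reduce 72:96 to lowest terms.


GCD(72, 96) = 24
72/24 : 96/24
= 3:4

3:4


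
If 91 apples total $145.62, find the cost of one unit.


Unit rate = total / quantity
= 145.62 / 91
= $1.60 per unit

$1.60 per unit


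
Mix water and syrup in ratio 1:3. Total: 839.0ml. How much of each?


Total parts = 1 + 3 = 4
water: 839.0 × 1/4 = 209.8ml
syrup: 839.0 × 3/4 = 629.3ml
= 209.8ml and 629.3ml

209.8ml and 629.3ml


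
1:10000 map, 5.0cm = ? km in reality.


Real distance = map distance × scale
= 5.0cm × 10000
= 50000 cm = 500.0 m
= 0.500 km

0.500 km


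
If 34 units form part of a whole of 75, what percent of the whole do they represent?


Percentage = (part / whole) × 100
= (34 / 75) × 100
≈ 45.33%

45.33%


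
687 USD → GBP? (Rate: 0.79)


Amount × rate = 687 × 0.79
= 542.73 GBP

542.73 GBP


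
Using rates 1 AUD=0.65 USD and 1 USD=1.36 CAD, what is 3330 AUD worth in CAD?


Step 1: 3330 AUD × 0.65 = 2164.50 USD
Step 2: 2164.50 USD × 1.36 = 2943.72 CAD
Implied rate AUD→CAD = 0.65 × 1.36 = 0.8840
= 2943.72 CAD

2943.72 CAD


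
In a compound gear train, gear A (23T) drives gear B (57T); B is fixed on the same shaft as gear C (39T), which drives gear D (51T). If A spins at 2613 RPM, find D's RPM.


Stage 1: RPM_B = RPM_A × t_A/t_B = 2613 × 23/57 = 60099/57 ≈ 1054.37
B and C share a shaft → RPM_C = RPM_B
Stage 2: RPM_D = RPM_C × t_C/t_D = RPM_A × (t_A×t_C)/(t_B×t_D)
Overall ratio = (23×39)/(57×51) = 897/2907
RPM_D = 2613 × 897/2907 = 2343861/2907
≈ 806.28 RPM

806.28 RPM


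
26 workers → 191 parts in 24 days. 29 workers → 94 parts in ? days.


Days ∝ work / workers, so d₂ = d₁ × (m₁/m₂) × (w₂/w₁)
Workers factor (inverse): 26/29 ≈ 0.8966
Work factor (direct): 94/191 ≈ 0.4921
d₂ = 24 × 26/29 × 94/191 = (24 × 26 × 94) / (29 × 191) = 58656/5539
≈ 10.59 days

10.59 days


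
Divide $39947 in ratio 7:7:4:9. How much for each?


Total parts = 7 + 7 + 4 + 9 = 27
Part 1: 39947 × 7/27 = 10356.63
Part 2: 39947 × 7/27 = 10356.63
Part 3: 39947 × 4/27 = 5918.07
Part 4: 39947 × 9/27 = 13315.67
= Part 1: $10356.63, Part 2: $10356.63, Part 3: $5918.07, Part 4: $13315.67

Part 1: $10356.63, Part 2: $10356.63, Part 3: $5918.07, Part 4: $13315.67


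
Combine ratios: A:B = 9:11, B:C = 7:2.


Match B: multiply A:B by 7 → 63:77
Multiply B:C by 11 → 77:22
Combined: 63:77:22
GCD = 1
= 63:77:22

63:77:22


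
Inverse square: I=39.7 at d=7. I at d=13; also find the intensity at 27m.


I₁d₁² = I₂d₂²
I at 13m = 39.7 × (7/13)² = 39.7 × 49/169 = 1945.3/169 ≈ 11.5107
I at 27m = 39.7 × (7/27)² = 39.7 × 49/729 = 1945.3/729 ≈ 2.6684
= 11.5107 and 2.6684

11.5107 and 2.6684


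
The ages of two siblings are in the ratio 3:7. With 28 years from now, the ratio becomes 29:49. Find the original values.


Let A = 3k, B = 7k.
(3k + 28) / (7k + 28) = 29/49
Cross-multiply: 49(3k + 28) = 29(7k + 28)
147k + 1372 = 203k + 812
147k - 203k = 812 - 1372
-56k = -560
k = -560/-56 = 10
A = 3×10 = 30, B = 7×10 = 70
= A = 30, B = 70

A = 30, B = 70


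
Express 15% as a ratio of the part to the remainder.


15% means 15 parts out of 100; remainder = 85
Part : remainder = 15:85
GCD = 5
= 3:17

3:17


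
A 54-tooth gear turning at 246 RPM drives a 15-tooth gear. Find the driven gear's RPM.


Gear ratio = 54:15 = 18:5
RPM_B = RPM_A × (teeth_A / teeth_B)
= 246 × (54/15)
= 885.6 RPM

885.6 RPM


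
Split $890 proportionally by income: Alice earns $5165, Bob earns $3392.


Total income = 5165 + 3392 = $8557
Alice: $890 × 5165/8557 = $537.20
Bob: $890 × 3392/8557 = $352.80
= Alice: $537.20, Bob: $352.80

Alice: $537.20, Bob: $352.80


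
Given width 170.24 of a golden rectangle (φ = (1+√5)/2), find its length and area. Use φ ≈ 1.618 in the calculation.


φ = (1 + √5) / 2 ≈ 1.618
Length = width × φ = 170.24 × 1.618 = 275.44832
≈ 275.45
Area = width × length = 170.24 × 275.44832 = 46892.3219968 ≈ 46892.32
= Length: 275.45, Area: 46892.32

Length: 275.45, Area: 46892.32


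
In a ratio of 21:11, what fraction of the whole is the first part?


Total parts = 21 + 11 = 32
First part: 21/32 = 21/32
= 21/32

21/32


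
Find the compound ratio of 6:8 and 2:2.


Compound ratio = (6×2) : (8×2)
= 12:16
GCD = 4
= 3:4

3:4


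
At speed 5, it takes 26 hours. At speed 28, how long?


Inverse proportion: x × y = constant
k = 5 × 26 = 130
y₂ = k / 28 = 130 / 28
= 4.64

4.64


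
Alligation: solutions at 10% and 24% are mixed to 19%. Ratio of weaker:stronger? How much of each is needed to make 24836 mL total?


Let x parts of 10% mix with y parts of 24%.
10x + 24y = 19(x + y)
10x + 24y = 19x + 19y
x(10 - 19) = y(19 - 24)
x/y = (24 - 19)/(19 - 10) = 5/9
Simplify: 5:9
Total parts = 14; one part = 24836/14 = 1774.00 mL
10% solution: 5×1774.00 = 8870.00 mL
24% solution: 9×1774.00 = 15966.00 mL
= ratio 5:9; 8870.00 mL and 15966.00 mL

ratio 5:9; 8870.00 mL and 15966.00 mL


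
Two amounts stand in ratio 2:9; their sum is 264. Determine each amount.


Let A = 2k, B = 9k.
2k + 9k = 264
11k = 264 → k = 264/11 = 24
A = 2×24 = 48, B = 9×24 = 216
= A = 48, B = 216

A = 48, B = 216


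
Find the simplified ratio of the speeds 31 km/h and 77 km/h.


Ratio = 31:77
GCD = 1
Simplified = 31:77
Time ratio (same distance) = 77:31
Speed ratio = 31:77

31:77


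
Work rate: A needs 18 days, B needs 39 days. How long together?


Rate of A = 1/18 per day
Rate of B = 1/39 per day
Combined rate = 1/18 + 1/39 = 57/702 ≈ 0.0812 per day
Days = 1 / combined rate = 702/57
≈ 12.32 days

12.32 days


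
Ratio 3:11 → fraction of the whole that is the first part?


Total parts = 3 + 11 = 14
First part: 3/14 = 3/14
= 3/14

3/14


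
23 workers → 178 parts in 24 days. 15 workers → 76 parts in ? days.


Days ∝ work / workers, so d₂ = d₁ × (m₁/m₂) × (w₂/w₁)
Workers factor (inverse): 23/15 ≈ 1.5333
Work factor (direct): 76/178 ≈ 0.4270
d₂ = 24 × 23/15 × 76/178 = (24 × 23 × 76) / (15 × 178) = 41952/2670
≈ 15.71 days

15.71 days


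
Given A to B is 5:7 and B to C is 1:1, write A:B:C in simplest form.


Match B: multiply A:B by 1 → 5:7
Multiply B:C by 7 → 7:7
Combined: 5:7:7
GCD = 1
= 5:7:7

5:7:7


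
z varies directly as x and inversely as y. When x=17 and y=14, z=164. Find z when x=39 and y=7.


z = k·x/y
Solve for k using the known point: k = z·y/x = 164×14/17 = 2296/17 ≈ 135.0588
Now evaluate at x=39, y=7:
z = k × 39 / 7 = (2296 × 39) / (17 × 7) = 89544/119
≈ 752.4706

752.4706


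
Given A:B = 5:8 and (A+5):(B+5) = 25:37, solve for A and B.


Let A = 5k, B = 8k.
(5k + 5) / (8k + 5) = 25/37
Cross-multiply: 37(5k + 5) = 25(8k + 5)
185k + 185 = 200k + 125
185k - 200k = 125 - 185
-15k = -60
k = -60/-15 = 4
A = 5×4 = 20, B = 8×4 = 32
= A = 20, B = 32

A = 20, B = 32


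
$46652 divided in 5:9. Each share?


Total parts = 5 + 9 = 14
Part 1: 46652 × 5/14 = 16661.43
Part 2: 46652 × 9/14 = 29990.57
= Part 1: $16661.43, Part 2: $29990.57

Part 1: $16661.43, Part 2: $29990.57


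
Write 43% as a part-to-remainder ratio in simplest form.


43% means 43 parts out of 100; remainder = 57
Part : remainder = 43:57
GCD = 1
= 43:57

43:57


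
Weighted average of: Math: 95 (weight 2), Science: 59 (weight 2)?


Numerator = 95×2 + 59×2
= 190 + 118
= 308
Total weight = 4
Weighted avg = 308/4
= 77.00

77.00


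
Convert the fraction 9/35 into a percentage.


Percentage = (part / whole) × 100
= (9 / 35) × 100
≈ 25.71%

25.71%


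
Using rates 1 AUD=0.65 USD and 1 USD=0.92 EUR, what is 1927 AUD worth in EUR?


Step 1: 1927 AUD × 0.65 = 1252.55 USD
Step 2: 1252.55 USD × 0.92 = 1152.35 EUR
Implied rate AUD→EUR = 0.65 × 0.92 = 0.5980
= 1152.35 EUR

1152.35 EUR


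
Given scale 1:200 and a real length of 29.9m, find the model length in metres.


Model size = real / scale
= 29.9 / 200
= 0.1495 m

0.1495 m


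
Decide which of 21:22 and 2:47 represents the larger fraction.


21/22 = 0.9545
2/47 = 0.0426
0.9545 > 0.0426, so 21:22 is greater
= 21:22

21:22


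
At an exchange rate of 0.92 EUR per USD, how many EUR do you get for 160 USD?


Amount × rate = 160 × 0.92
= 147.20 EUR

147.20 EUR


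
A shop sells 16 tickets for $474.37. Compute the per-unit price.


Unit rate = total / quantity
= 474.37 / 16
= $29.65 per unit

$29.65 per unit


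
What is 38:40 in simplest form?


GCD(38, 40) = 2
38/2 : 40/2
= 19:20

19:20


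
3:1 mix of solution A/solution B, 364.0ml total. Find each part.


Total parts = 3 + 1 = 4
solution A: 364.0 × 3/4 = 273.0ml
solution B: 364.0 × 1/4 = 91.0ml
= 273.0ml and 91.0ml

273.0ml and 91.0ml


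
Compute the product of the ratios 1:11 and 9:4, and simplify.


Compound ratio = (1×9) : (11×4)
= 9:44
GCD = 1
= 9:44

9:44


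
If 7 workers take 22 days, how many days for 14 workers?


Inverse proportion: x × y = constant
k = 7 × 22 = 154
y₂ = k / 14 = 154 / 14
= 11.00

11.00


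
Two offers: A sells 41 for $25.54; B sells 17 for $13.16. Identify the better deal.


Deal A: $25.54/41 = $0.6229/unit
Deal B: $13.16/17 = $0.7741/unit
A is cheaper per unit
= Deal A

Deal A


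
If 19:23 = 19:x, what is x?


Cross multiply: 19 × x = 23 × 19
19x = 437
x = 437 / 19
= 23.00

23.00


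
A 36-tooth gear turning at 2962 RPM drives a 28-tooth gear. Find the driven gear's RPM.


Gear ratio = 36:28 = 9:7
RPM_B = RPM_A × (teeth_A / teeth_B)
= 2962 × (36/28)
= 3808.3 RPM

3808.3 RPM


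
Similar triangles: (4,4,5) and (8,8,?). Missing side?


Scale factor = 8/4 = 2
Missing side = 5 × 2
= 10.0

10.0


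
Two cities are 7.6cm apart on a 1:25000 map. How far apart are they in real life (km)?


Real distance = map distance × scale
= 7.6cm × 25000
= 190000 cm = 1900.0 m
= 1.900 km

1.900 km


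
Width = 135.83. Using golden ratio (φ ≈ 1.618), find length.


φ = (1 + √5) / 2 ≈ 1.618
Length = width × φ = 135.83 × 1.618 = 219.77294
≈ 219.77

219.77


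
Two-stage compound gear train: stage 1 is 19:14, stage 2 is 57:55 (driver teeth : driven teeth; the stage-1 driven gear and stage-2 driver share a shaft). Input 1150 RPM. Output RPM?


Stage 1: RPM_B = RPM_A × t_A/t_B = 1150 × 19/14 = 21850/14 ≈ 1560.71
B and C share a shaft → RPM_C = RPM_B
Stage 2: RPM_D = RPM_C × t_C/t_D = RPM_A × (t_A×t_C)/(t_B×t_D)
Overall ratio = (19×57)/(14×55) = 1083/770
RPM_D = 1150 × 1083/770 = 1245450/770
≈ 1617.47 RPM

1617.47 RPM


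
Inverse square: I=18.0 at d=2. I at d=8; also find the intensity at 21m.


I₁d₁² = I₂d₂²
I at 8m = 18.0 × (2/8)² = 18.0 × 4/64 = 72/64 = 1.1250
I at 21m = 18.0 × (2/21)² = 18.0 × 4/441 = 72/441 ≈ 0.1633
= 1.1250 and 0.1633

1.1250 and 0.1633


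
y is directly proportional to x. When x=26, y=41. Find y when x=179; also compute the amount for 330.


Direct proportion: y/x = constant
k = 41/26 ≈ 1.5769
y at x=179: k × 179 = 41 × 179 / 26 = 7339/26 ≈ 282.27
y at x=330: k × 330 = 41 × 330 / 26 = 13530/26 ≈ 520.38
= 282.27 and 520.38

282.27 and 520.38


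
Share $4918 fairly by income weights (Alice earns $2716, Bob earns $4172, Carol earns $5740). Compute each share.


Total income = 2716 + 4172 + 5740 = $12628
Alice: $4918 × 2716/12628 = $1057.75
Bob: $4918 × 4172/12628 = $1624.79
Carol: $4918 × 5740/12628 = $2235.45
= Alice: $1057.75, Bob: $1624.79, Carol: $2235.45

Alice: $1057.75, Bob: $1624.79, Carol: $2235.45


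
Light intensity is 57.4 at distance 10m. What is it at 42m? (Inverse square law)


I₁d₁² = I₂d₂²
I₂ = I₁ × (d₁/d₂)²
= 57.4 × (10/42)²
= 57.4 × 100/1764
= 5740/1764
≈ 3.2540

3.2540


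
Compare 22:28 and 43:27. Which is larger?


22/28 = 0.7857
43/27 = 1.5926
0.7857 < 1.5926, so 22:28 is less
= 43:27

43:27


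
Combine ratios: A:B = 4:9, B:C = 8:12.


Match B: multiply A:B by 8 → 32:72
Multiply B:C by 9 → 72:108
Combined: 32:72:108
GCD = 4
= 8:18:27

8:18:27


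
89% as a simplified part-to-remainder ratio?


89% means 89 parts out of 100; remainder = 11
Part : remainder = 89:11
GCD = 1
= 89:11

89:11


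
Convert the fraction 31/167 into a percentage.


Percentage = (part / whole) × 100
= (31 / 167) × 100
≈ 18.56%

18.56%


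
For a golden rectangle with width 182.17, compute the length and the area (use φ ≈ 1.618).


φ = (1 + √5) / 2 ≈ 1.618
Length = width × φ = 182.17 × 1.618 = 294.75106
≈ 294.75
Area = width × length = 182.17 × 294.75106 = 53694.8006002 ≈ 53694.80
= Length: 294.75, Area: 53694.80

Length: 294.75, Area: 53694.80


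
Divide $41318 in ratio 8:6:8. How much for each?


Total parts = 8 + 6 + 8 = 22
Part 1: 41318 × 8/22 = 15024.73
Part 2: 41318 × 6/22 = 11268.55
Part 3: 41318 × 8/22 = 15024.73
= Part 1: $15024.73, Part 2: $11268.55, Part 3: $15024.73

Part 1: $15024.73, Part 2: $11268.55, Part 3: $15024.73


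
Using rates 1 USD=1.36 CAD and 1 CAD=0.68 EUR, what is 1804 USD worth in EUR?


Step 1: 1804 USD × 1.36 = 2453.44 CAD
Step 2: 2453.44 CAD × 0.68 = 1668.34 EUR
Implied rate USD→EUR = 1.36 × 0.68 = 0.9248
= 1668.34 EUR

1668.34 EUR


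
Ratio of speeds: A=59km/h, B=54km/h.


Ratio = 59:54
GCD = 1
Simplified = 59:54
Time ratio (same distance) = 54:59
Speed ratio = 59:54

59:54


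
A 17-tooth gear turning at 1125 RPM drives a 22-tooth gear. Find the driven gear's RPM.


Gear ratio = 17:22 = 17:22
RPM_B = RPM_A × (teeth_A / teeth_B)
= 1125 × (17/22)
= 869.3 RPM

869.3 RPM


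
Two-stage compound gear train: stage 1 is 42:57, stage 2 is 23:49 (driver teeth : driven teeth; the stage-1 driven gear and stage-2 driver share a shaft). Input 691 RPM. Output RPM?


Stage 1: RPM_B = RPM_A × t_A/t_B = 691 × 42/57 = 29022/57 ≈ 509.16
B and C share a shaft → RPM_C = RPM_B
Stage 2: RPM_D = RPM_C × t_C/t_D = RPM_A × (t_A×t_C)/(t_B×t_D)
Overall ratio = (42×23)/(57×49) = 966/2793
RPM_D = 691 × 966/2793 = 667506/2793
≈ 238.99 RPM

238.99 RPM


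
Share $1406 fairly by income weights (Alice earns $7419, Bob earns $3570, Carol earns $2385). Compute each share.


Total income = 7419 + 3570 + 2385 = $13374
Alice: $1406 × 7419/13374 = $779.95
Bob: $1406 × 3570/13374 = $375.31
Carol: $1406 × 2385/13374 = $250.73
= Alice: $779.95, Bob: $375.31, Carol: $250.73

Alice: $779.95, Bob: $375.31, Carol: $250.73


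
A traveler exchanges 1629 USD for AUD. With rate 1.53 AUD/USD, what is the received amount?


Amount × rate = 1629 × 1.53
= 2492.37 AUD

2492.37 AUD


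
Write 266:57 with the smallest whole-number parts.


GCD(266, 57) = 19
266/19 : 57/19
= 14:3

14:3


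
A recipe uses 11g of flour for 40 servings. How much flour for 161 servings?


Direct proportion: y/x = constant
k = 11/40 = 0.2750
y₂ = k × 161 = 11 × 161 / 40 = 1771/40
≈ 44.28

44.28


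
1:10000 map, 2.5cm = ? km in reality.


Real distance = map distance × scale
= 2.5cm × 10000
= 25000 cm = 250.0 m
= 0.250 km

0.250 km


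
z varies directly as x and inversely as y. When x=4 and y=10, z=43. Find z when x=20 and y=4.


z = k·x/y
Solve for k using the known point: k = z·y/x = 43×10/4 = 430/4 = 107.5000
Now evaluate at x=20, y=4:
z = k × 20 / 4 = (430 × 20) / (4 × 4) = 8600/16
= 537.5000

537.5000


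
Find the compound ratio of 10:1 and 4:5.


Compound ratio = (10×4) : (1×5)
= 40:5
GCD = 5
= 8:1

8:1


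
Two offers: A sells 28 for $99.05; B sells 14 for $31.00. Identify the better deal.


Deal A: $99.05/28 = $3.5375/unit
Deal B: $31.00/14 = $2.2143/unit
B is cheaper per unit
= Deal B

Deal B


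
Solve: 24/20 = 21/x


Cross multiply: 24 × x = 20 × 21
24x = 420
x = 420 / 24
= 17.50

17.50


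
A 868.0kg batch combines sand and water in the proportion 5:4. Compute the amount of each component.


Total parts = 5 + 4 = 9
sand: 868.0 × 5/9 = 482.2kg
water: 868.0 × 4/9 = 385.8kg
= 482.2kg and 385.8kg

482.2kg and 385.8kg
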